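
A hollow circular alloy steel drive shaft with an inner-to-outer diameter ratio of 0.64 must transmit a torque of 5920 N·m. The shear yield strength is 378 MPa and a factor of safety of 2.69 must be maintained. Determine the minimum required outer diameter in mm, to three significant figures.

d_o = 63.6 mm

τ_allow = 378/2.69 = 140.5 MPa.
For a hollow shaft τ = 16T/[πd_o³(1−k⁴)] with k = 0.64, so 1−k⁴ = 0.8322.
d_o³ = 16T/[π τ_allow (1−k⁴)] = 16×5920000/(π×140.5×0.8322) = 257800 mm³.
d_o = 63.65 mm.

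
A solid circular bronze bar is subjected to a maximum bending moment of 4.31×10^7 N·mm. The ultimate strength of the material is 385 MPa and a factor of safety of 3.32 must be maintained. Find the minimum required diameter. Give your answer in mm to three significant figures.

σ_allow = 385/3.32 = 116.0 MPa.
For a solid circular section σ = 32M/(πd³), so d³ = 32M/(π σ_allow) = 32×4.3100×10^7/(π×116.0) = 3.786×10^6 mm³.
d = 155.9 mm.

d = 156 mm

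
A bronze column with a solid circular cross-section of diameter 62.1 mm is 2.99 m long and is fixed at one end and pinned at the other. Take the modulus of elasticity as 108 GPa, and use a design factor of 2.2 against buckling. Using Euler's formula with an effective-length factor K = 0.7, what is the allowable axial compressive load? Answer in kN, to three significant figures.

P_allow = 80.7 kN

I = πd⁴/64 = π×62.1⁴/64 = 730000 mm⁴.
Effective length L_e = KL = 0.7×2.99 m = 2093 mm.
Euler critical load P_cr = π²EI/L_e² = π²×108000×730000/2093² = 177600 N.
P_allow = P_cr/n = 177600/2.2 = 80740 N.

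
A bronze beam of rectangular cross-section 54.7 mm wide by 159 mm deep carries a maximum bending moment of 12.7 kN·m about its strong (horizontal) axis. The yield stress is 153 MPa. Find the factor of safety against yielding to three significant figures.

Section modulus S = bh²/6 = 54.7×159²/6 = 230500 mm³.
σ = M/S = 1.2700×10^7/230500 = 55.10 MPa.
n = 153/55.10 = 2.777.

n = 2.78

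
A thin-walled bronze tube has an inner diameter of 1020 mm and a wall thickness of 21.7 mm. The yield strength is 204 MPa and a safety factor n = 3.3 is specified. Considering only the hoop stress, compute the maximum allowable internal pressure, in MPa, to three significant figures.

p_allow = 2.63 MPa

σ_allow = 204/3.3 = 61.82 MPa.
σ_h = pD/(2t) → p_allow = 2σ_allow t/D = 2×61.82×21.7/1020 = 2.630 MPa.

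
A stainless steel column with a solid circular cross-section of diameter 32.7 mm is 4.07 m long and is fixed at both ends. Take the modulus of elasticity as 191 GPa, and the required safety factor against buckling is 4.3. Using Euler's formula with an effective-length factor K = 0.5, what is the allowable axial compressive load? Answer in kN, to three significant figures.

I = πd⁴/64 = π×32.7⁴/64 = 56130 mm⁴.
Effective length L_e = KL = 0.5×4.07 m = 2035 mm.
Euler critical load P_cr = π²EI/L_e² = π²×191000×56130/2035² = 25550 N.
P_allow = P_cr/n = 25550/4.3 = 5942 N.

P_allow = 5.94 kN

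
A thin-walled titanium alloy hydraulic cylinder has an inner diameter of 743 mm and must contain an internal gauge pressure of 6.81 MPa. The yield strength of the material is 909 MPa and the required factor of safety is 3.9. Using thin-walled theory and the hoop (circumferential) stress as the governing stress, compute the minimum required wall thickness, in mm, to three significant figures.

σ_allow = 909/3.9 = 233.1 MPa.
Hoop stress σ_h = pD/(2t), so t = pD/(2σ_allow) = 6.81×743/(2×233.1) = 10.85 mm.

t = 10.9 mm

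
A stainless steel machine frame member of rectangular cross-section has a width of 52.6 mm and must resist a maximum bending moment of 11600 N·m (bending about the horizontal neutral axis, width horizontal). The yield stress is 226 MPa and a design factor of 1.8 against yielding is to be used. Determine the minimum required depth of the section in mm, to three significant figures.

σ_allow = 226/1.8 = 125.6 MPa.
For a rectangular section σ = 6M/(bh²), so h² = 6M/(b σ_allow) = 6×1.1600×10^7/(52.6×125.6) = 10540 mm².
h = 102.7 mm.

h = 103 mm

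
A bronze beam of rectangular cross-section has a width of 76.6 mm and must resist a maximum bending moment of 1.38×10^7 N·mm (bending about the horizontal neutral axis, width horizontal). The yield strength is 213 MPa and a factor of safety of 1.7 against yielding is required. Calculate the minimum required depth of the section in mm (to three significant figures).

σ_allow = 213/1.7 = 125.3 MPa.
For a rectangular section σ = 6M/(bh²), so h² = 6M/(b σ_allow) = 6×1.3800×10^7/(76.6×125.3) = 8627 mm².
h = 92.88 mm.

h = 92.9 mm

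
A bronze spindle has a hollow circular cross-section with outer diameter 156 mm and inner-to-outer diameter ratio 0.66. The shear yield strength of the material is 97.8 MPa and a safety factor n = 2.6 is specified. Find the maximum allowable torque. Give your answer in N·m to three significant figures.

τ_allow = 97.8/2.6 = 37.62 MPa.
For a hollow shaft T_allow = τ_allow·πd_o³(1−k⁴)/16 with 1−k⁴ = 0.8103, so πd_o³(1−k⁴)/16 = 604000 mm³.
T_allow = 37.62×604000 = 2.272×10^7 N·mm = 22720 N·m.

T_allow = 22700 N·m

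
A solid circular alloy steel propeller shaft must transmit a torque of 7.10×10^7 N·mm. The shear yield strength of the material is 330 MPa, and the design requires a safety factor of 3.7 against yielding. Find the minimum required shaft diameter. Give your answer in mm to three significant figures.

Allowable shear stress τ_allow = 330/3.7 = 89.19 MPa.
For a solid shaft τ = 16T/(πd³), so d³ = 16T/(π τ_allow) = 16×7.1000×10^7/(π×89.19) = 4.054×10^6 mm³.
d = (4.054×10^6)^(1/3) = 159.5 mm.

d = 159 mm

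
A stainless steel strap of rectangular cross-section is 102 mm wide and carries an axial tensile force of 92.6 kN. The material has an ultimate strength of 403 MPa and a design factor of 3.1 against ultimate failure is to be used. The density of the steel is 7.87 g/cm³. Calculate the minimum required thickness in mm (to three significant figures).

t = 6.98 mm

σ_allow = 403/3.1 = 130.0 MPa.
Required area A = F/σ_allow = 92600/130.0 = 712.3 mm².
t = A/w = 712.3/102 = 6.983 mm.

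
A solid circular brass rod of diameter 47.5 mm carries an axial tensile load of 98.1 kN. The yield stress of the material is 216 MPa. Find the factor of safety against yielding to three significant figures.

A = πd²/4 = 1772 mm².
σ = F/A = 98100/1772 = 55.36 MPa.
n = 216/55.36 = 3.902.

n = 3.90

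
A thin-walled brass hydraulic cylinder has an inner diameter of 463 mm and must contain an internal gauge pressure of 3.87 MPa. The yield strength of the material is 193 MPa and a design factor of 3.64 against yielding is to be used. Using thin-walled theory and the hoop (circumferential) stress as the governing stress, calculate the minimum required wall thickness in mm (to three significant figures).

σ_allow = 193/3.64 = 53.02 MPa.
Hoop stress σ_h = pD/(2t), so t = pD/(2σ_allow) = 3.87×463/(2×53.02) = 16.90 mm.

t = 16.9 mm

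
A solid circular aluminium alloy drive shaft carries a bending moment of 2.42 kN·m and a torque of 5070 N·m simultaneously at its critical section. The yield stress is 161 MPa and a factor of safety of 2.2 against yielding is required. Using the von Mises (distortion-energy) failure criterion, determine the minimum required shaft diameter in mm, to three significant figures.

σ_allow = σ_y/n = 161/2.2 = 73.18 MPa.
For a solid shaft σ_b = 32M/(πd³) and τ = 16T/(πd³), so the von Mises stress is σ' = (16/πd³)·√(4M²+3T²).
√(4M²+3T²) = √(4×(2.420×10^6)² + 3×(5.070×10^6)²) = 1.003×10^7 N·mm.
d³ = 16×1.003×10^7/(π×73.18) = 697800 mm³.
d = 88.70 mm.

d = 88.7 mm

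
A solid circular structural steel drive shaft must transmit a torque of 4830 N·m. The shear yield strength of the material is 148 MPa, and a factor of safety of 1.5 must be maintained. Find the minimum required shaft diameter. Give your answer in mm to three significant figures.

Allowable shear stress τ_allow = 148/1.5 = 98.67 MPa.
For a solid shaft τ = 16T/(πd³), so d³ = 16T/(π τ_allow) = 16×4830000/(π×98.67) = 249300 mm³.
d = (249300)^(1/3) = 62.94 mm.

d = 62.9 mm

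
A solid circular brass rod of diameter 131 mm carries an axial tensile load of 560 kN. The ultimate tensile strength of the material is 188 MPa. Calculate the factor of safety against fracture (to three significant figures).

A = πd²/4 = 13480 mm².
σ = F/A = 560000/13480 = 41.55 MPa.
n = 188/41.55 = 4.525.

n = 4.52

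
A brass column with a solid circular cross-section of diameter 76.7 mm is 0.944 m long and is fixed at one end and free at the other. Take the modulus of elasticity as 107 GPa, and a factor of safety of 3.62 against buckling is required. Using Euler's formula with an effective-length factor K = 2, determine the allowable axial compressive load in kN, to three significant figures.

I = πd⁴/64 = π×76.7⁴/64 = 1.699×10^6 mm⁴.
Effective length L_e = KL = 2×0.944 m = 1888 mm.
Euler critical load P_cr = π²EI/L_e² = π²×107000×1.699×10^6/1888² = 503300 N.
P_allow = P_cr/n = 503300/3.62 = 139000 N.

P_allow = 139 kN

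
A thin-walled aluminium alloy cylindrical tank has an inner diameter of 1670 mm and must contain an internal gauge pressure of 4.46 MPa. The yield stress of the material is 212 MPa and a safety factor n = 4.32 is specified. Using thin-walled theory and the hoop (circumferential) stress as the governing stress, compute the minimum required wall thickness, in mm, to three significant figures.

σ_allow = 212/4.32 = 49.07 MPa.
Hoop stress σ_h = pD/(2t), so t = pD/(2σ_allow) = 4.46×1670/(2×49.07) = 75.89 mm.

t = 75.9 mm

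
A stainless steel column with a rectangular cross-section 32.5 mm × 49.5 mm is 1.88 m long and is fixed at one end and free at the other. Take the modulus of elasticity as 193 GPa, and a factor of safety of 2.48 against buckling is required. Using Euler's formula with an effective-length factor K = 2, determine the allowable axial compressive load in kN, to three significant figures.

P_allow = 7.69 kN

Buckling occurs about the weak axis: I_min = h·b³/12 = 49.5×32.5³/12 = 141600 mm⁴ (b = 32.5 mm is the smaller dimension).
Effective length L_e = KL = 2×1.88 m = 3760 mm.
Euler critical load P_cr = π²EI/L_e² = π²×193000×141600/3760² = 19080 N.
P_allow = P_cr/n = 19080/2.48 = 7693 N.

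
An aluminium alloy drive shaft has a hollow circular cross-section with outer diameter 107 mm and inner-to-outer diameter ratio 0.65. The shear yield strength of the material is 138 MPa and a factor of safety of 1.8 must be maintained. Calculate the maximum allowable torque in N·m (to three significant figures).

τ_allow = 138/1.8 = 76.67 MPa.
For a hollow shaft T_allow = τ_allow·πd_o³(1−k⁴)/16 with 1−k⁴ = 0.8215, so πd_o³(1−k⁴)/16 = 197600 mm³.
T_allow = 76.67×197600 = 1.515×10^7 N·mm = 15150 N·m.

T_allow = 15100 N·m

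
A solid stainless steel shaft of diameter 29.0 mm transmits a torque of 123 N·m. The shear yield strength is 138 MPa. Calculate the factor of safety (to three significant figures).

τ = 16T/(πd³) = 16×123000/(π×29.0³) = 25.69 MPa.
n = τ_limit/τ = 138/25.69 = 5.373.

n = 5.37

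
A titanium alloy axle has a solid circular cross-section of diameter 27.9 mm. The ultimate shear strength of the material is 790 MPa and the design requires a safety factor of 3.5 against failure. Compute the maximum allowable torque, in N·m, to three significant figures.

τ_allow = 790/3.5 = 225.7 MPa.
For a solid shaft T_allow = τ_allow·πd³/16; πd³/16 = π×27.9³/16 = 4264 mm³.
T_allow = 225.7×4264 = 962500 N·mm = 962.5 N·m.

T_allow = 963 N·m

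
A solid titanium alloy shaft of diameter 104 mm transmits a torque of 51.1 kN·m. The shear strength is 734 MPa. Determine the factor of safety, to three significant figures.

n = 3.17

τ = 16T/(πd³) = 16×5.1100×10^7/(π×104³) = 231.4 MPa.
n = τ_limit/τ = 734/231.4 = 3.173.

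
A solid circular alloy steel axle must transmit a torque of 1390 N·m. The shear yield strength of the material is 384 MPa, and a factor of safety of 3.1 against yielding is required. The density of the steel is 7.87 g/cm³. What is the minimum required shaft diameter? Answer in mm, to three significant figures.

Allowable shear stress τ_allow = 384/3.1 = 123.9 MPa.
For a solid shaft τ = 16T/(πd³), so d³ = 16T/(π τ_allow) = 16×1390000/(π×123.9) = 57150 mm³.
d = (57150)^(1/3) = 38.52 mm.

d = 38.5 mm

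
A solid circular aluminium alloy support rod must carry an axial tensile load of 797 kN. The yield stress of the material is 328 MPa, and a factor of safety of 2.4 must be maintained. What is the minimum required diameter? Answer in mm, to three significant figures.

d = 86.2 mm

Allowable stress σ_allow = 328/2.4 = 136.7 MPa.
Required area A = F/σ_allow = 797000/136.7 = 5832 mm².
A = πd²/4 → d = √(4A/π) = 86.17 mm.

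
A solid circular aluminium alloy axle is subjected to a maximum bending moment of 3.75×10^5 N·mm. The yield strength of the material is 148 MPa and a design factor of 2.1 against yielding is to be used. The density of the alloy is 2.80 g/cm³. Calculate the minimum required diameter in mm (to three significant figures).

σ_allow = 148/2.1 = 70.48 MPa.
For a solid circular section σ = 32M/(πd³), so d³ = 32M/(π σ_allow) = 32×375000/(π×70.48) = 54200 mm³.
d = 37.84 mm.

d = 37.8 mm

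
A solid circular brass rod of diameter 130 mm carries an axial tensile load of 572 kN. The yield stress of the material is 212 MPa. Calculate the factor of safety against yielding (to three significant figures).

n = 4.92

A = πd²/4 = 13270 mm².
σ = F/A = 572000/13270 = 43.09 MPa.
n = 212/43.09 = 4.919.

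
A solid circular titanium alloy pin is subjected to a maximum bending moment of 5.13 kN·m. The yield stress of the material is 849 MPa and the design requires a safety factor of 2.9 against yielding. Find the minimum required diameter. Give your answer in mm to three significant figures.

d = 56.3 mm

σ_allow = 849/2.9 = 292.8 MPa.
For a solid circular section σ = 32M/(πd³), so d³ = 32M/(π σ_allow) = 32×5130000/(π×292.8) = 178500 mm³.
d = 56.30 mm.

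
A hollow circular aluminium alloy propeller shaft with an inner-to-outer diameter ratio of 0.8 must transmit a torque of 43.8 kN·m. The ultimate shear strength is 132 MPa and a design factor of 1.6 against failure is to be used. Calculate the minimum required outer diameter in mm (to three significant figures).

τ_allow = 132/1.6 = 82.50 MPa.
For a hollow shaft τ = 16T/[πd_o³(1−k⁴)] with k = 0.8, so 1−k⁴ = 0.5904.
d_o³ = 16T/[π τ_allow (1−k⁴)] = 16×4.3800×10^7/(π×82.50×0.5904) = 4.580×10^6 mm³.
d_o = 166.1 mm.

d_o = 166 mm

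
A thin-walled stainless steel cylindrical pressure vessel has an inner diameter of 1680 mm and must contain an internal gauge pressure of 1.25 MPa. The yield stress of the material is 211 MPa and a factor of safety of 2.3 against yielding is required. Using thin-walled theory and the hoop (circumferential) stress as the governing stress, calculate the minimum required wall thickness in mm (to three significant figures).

t = 11.4 mm

σ_allow = 211/2.3 = 91.74 MPa.
Hoop stress σ_h = pD/(2t), so t = pD/(2σ_allow) = 1.25×1680/(2×91.74) = 11.45 mm.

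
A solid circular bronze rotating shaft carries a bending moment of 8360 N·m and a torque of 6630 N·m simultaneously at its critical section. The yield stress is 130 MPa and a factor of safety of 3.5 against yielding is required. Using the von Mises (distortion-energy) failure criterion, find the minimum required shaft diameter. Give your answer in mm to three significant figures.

d = 141 mm

σ_allow = σ_y/n = 130/3.5 = 37.14 MPa.
For a solid shaft σ_b = 32M/(πd³) and τ = 16T/(πd³), so the von Mises stress is σ' = (16/πd³)·√(4M²+3T²).
√(4M²+3T²) = √(4×(8.360×10^6)² + 3×(6.630×10^6)²) = 2.028×10^7 N·mm.
d³ = 16×2.028×10^7/(π×37.14) = 2.781×10^6 mm³.
d = 140.6 mm.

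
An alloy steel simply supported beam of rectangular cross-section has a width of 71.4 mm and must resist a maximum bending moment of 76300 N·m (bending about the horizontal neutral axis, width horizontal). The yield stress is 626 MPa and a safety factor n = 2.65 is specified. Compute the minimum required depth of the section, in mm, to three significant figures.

σ_allow = 626/2.65 = 236.2 MPa.
For a rectangular section σ = 6M/(bh²), so h² = 6M/(b σ_allow) = 6×7.6300×10^7/(71.4×236.2) = 27140 mm².
h = 164.7 mm.

h = 165 mm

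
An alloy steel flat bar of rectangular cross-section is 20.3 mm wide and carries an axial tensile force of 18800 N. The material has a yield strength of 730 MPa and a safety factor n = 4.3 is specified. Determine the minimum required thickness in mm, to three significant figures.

σ_allow = 730/4.3 = 169.8 MPa.
Required area A = F/σ_allow = 18800/169.8 = 110.7 mm².
t = A/w = 110.7/20.3 = 5.455 mm.

t = 5.46 mm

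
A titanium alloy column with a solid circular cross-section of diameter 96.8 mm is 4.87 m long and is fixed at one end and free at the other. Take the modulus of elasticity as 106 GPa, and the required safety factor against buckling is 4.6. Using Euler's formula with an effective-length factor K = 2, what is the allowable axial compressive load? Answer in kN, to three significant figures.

P_allow = 10.3 kN

I = πd⁴/64 = π×96.8⁴/64 = 4.310×10^6 mm⁴.
Effective length L_e = KL = 2×4.87 m = 9740 mm.
Euler critical load P_cr = π²EI/L_e² = π²×106000×4.310×10^6/9740² = 47530 N.
P_allow = P_cr/n = 47530/4.6 = 10330 N.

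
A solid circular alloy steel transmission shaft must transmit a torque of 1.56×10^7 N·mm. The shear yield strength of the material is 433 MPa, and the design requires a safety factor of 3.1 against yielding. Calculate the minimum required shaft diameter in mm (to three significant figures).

Allowable shear stress τ_allow = 433/3.1 = 139.7 MPa.
For a solid shaft τ = 16T/(πd³), so d³ = 16T/(π τ_allow) = 16×1.5600×10^7/(π×139.7) = 568800 mm³.
d = (568800)^(1/3) = 82.86 mm.

d = 82.9 mm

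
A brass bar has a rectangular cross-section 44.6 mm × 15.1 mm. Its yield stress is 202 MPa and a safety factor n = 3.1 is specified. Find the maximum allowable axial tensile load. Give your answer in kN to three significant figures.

F_allow = 43.9 kN

σ_allow = 202/3.1 = 65.16 MPa.
A = 44.6×15.1 = 673.5 mm².
F_allow = σ_allow × A = 65.16×673.5 = 43880 N.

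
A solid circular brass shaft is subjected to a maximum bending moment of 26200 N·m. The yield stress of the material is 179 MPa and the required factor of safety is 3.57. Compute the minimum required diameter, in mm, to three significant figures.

d = 175 mm

σ_allow = 179/3.57 = 50.14 MPa.
For a solid circular section σ = 32M/(πd³), so d³ = 32M/(π σ_allow) = 32×2.6200×10^7/(π×50.14) = 5.323×10^6 mm³.
d = 174.6 mm.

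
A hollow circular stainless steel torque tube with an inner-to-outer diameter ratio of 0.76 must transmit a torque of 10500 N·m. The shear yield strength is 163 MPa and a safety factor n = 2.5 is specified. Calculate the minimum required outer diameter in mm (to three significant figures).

d_o = 107 mm

τ_allow = 163/2.5 = 65.20 MPa.
For a hollow shaft τ = 16T/[πd_o³(1−k⁴)] with k = 0.76, so 1−k⁴ = 0.6664.
d_o³ = 16T/[π τ_allow (1−k⁴)] = 16×1.0500×10^7/(π×65.20×0.6664) = 1.231×10^6 mm³.
d_o = 107.2 mm.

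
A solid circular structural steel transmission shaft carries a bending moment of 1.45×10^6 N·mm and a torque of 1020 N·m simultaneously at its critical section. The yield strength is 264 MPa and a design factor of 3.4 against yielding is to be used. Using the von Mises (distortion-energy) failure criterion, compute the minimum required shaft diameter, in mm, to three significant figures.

d = 60.6 mm

σ_allow = σ_y/n = 264/3.4 = 77.65 MPa.
For a solid shaft σ_b = 32M/(πd³) and τ = 16T/(πd³), so the von Mises stress is σ' = (16/πd³)·√(4M²+3T²).
√(4M²+3T²) = √(4×(1.450×10^6)² + 3×(1.020×10^6)²) = 3.396×10^6 N·mm.
d³ = 16×3.396×10^6/(π×77.65) = 222700 mm³.
d = 60.62 mm.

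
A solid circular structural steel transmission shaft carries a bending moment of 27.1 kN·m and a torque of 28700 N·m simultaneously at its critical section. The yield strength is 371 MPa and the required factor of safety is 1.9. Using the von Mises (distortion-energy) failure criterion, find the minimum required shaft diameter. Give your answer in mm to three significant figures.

d = 124 mm

σ_allow = σ_y/n = 371/1.9 = 195.3 MPa.
For a solid shaft σ_b = 32M/(πd³) and τ = 16T/(πd³), so the von Mises stress is σ' = (16/πd³)·√(4M²+3T²).
√(4M²+3T²) = √(4×(2.710×10^7)² + 3×(2.870×10^7)²) = 7.354×10^7 N·mm.
d³ = 16×7.354×10^7/(π×195.3) = 1.918×10^6 mm³.
d = 124.3 mm.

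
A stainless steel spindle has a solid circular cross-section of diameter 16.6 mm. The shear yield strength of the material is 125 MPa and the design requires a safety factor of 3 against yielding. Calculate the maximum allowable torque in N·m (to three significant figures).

T_allow = 37.4 N·m

τ_allow = 125/3 = 41.67 MPa.
For a solid shaft T_allow = τ_allow·πd³/16; πd³/16 = π×16.6³/16 = 898.2 mm³.
T_allow = 41.67×898.2 = 37420 N·mm = 37.42 N·m.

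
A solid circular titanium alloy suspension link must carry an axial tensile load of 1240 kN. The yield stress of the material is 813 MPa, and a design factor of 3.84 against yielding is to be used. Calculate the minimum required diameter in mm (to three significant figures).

Allowable stress σ_allow = 813/3.84 = 211.7 MPa.
Required area A = F/σ_allow = 1240000/211.7 = 5857 mm².
A = πd²/4 → d = √(4A/π) = 86.35 mm.

d = 86.4 mm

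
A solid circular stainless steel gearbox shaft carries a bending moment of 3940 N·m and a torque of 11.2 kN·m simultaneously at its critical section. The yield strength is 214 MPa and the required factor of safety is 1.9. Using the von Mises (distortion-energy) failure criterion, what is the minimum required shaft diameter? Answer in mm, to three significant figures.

σ_allow = σ_y/n = 214/1.9 = 112.6 MPa.
For a solid shaft σ_b = 32M/(πd³) and τ = 16T/(πd³), so the von Mises stress is σ' = (16/πd³)·√(4M²+3T²).
√(4M²+3T²) = √(4×(3.940×10^6)² + 3×(1.120×10^7)²) = 2.094×10^7 N·mm.
d³ = 16×2.094×10^7/(π×112.6) = 946800 mm³.
d = 98.19 mm.

d = 98.2 mm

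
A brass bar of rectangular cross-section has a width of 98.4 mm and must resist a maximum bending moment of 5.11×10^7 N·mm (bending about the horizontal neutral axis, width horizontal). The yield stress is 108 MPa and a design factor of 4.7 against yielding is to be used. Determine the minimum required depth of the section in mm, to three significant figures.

σ_allow = 108/4.7 = 22.98 MPa.
For a rectangular section σ = 6M/(bh²), so h² = 6M/(b σ_allow) = 6×5.1100×10^7/(98.4×22.98) = 135600 mm².
h = 368.2 mm.

h = 368 mm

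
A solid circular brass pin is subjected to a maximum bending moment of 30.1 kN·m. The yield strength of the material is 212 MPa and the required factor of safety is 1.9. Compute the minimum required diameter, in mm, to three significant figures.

d = 140 mm

σ_allow = 212/1.9 = 111.6 MPa.
For a solid circular section σ = 32M/(πd³), so d³ = 32M/(π σ_allow) = 32×3.0100×10^7/(π×111.6) = 2.748×10^6 mm³.
d = 140.1 mm.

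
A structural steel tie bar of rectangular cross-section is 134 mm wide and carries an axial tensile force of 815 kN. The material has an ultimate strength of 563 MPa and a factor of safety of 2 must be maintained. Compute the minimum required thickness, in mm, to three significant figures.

t = 21.6 mm

σ_allow = 563/2 = 281.5 MPa.
Required area A = F/σ_allow = 815000/281.5 = 2895 mm².
t = A/w = 2895/134 = 21.61 mm.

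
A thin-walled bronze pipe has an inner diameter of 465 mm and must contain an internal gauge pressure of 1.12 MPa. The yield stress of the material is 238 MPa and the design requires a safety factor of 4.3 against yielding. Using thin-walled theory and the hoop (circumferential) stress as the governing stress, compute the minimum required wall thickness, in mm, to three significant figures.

σ_allow = 238/4.3 = 55.35 MPa.
Hoop stress σ_h = pD/(2t), so t = pD/(2σ_allow) = 1.12×465/(2×55.35) = 4.705 mm.

t = 4.70 mm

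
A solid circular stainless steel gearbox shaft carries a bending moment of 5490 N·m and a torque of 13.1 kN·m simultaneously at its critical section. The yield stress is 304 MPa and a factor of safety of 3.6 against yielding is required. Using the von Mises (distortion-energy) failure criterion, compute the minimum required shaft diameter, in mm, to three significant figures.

σ_allow = σ_y/n = 304/3.6 = 84.44 MPa.
For a solid shaft σ_b = 32M/(πd³) and τ = 16T/(πd³), so the von Mises stress is σ' = (16/πd³)·√(4M²+3T²).
√(4M²+3T²) = √(4×(5.490×10^6)² + 3×(1.310×10^7)²) = 2.521×10^7 N·mm.
d³ = 16×2.521×10^7/(π×84.44) = 1.520×10^6 mm³.
d = 115.0 mm.

d = 115 mm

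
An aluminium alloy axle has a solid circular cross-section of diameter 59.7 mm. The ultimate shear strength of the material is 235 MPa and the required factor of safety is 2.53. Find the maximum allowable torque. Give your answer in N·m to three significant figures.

T_allow = 3880 N·m

τ_allow = 235/2.53 = 92.89 MPa.
For a solid shaft T_allow = τ_allow·πd³/16; πd³/16 = π×59.7³/16 = 41780 mm³.
T_allow = 92.89×41780 = 3.881×10^6 N·mm = 3881 N·m.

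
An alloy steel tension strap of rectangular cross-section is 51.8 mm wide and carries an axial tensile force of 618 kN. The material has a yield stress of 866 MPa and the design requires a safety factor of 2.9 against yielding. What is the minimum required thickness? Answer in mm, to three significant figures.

σ_allow = 866/2.9 = 298.6 MPa.
Required area A = F/σ_allow = 618000/298.6 = 2070 mm².
t = A/w = 2070/51.8 = 39.95 mm.

t = 40.0 mm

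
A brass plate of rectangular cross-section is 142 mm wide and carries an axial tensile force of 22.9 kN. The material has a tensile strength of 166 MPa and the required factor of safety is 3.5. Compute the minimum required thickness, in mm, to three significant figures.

t = 3.40 mm

σ_allow = 166/3.5 = 47.43 MPa.
Required area A = F/σ_allow = 22900/47.43 = 482.8 mm².
t = A/w = 482.8/142 = 3.400 mm.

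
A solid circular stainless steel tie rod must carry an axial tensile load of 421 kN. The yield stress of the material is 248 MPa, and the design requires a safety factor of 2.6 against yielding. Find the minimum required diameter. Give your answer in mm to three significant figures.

d = 75.0 mm

Allowable stress σ_allow = 248/2.6 = 95.38 MPa.
Required area A = F/σ_allow = 421000/95.38 = 4414 mm².
A = πd²/4 → d = √(4A/π) = 74.96 mm.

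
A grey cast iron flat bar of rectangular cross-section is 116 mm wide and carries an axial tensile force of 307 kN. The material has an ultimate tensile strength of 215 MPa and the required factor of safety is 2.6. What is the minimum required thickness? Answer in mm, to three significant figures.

σ_allow = 215/2.6 = 82.69 MPa.
Required area A = F/σ_allow = 307000/82.69 = 3713 mm².
t = A/w = 3713/116 = 32.00 mm.

t = 32.0 mm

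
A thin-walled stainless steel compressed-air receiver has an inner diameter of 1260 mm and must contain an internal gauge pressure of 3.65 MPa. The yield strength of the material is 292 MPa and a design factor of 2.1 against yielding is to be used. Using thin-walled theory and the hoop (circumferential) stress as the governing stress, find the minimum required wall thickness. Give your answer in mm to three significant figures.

t = 16.5 mm

σ_allow = 292/2.1 = 139.0 MPa.
Hoop stress σ_h = pD/(2t), so t = pD/(2σ_allow) = 3.65×1260/(2×139.0) = 16.54 mm.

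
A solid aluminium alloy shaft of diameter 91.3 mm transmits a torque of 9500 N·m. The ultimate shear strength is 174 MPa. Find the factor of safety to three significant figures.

τ = 16T/(πd³) = 16×9500000/(π×91.3³) = 63.57 MPa.
n = τ_limit/τ = 174/63.57 = 2.737.

n = 2.74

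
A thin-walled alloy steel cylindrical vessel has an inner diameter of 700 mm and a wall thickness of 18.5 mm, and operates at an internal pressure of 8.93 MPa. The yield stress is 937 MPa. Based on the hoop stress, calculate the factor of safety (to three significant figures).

n = 5.55

σ_h = pD/(2t) = 8.93×700/(2×18.5) = 168.9 MPa.
n = 937/168.9 = 5.546.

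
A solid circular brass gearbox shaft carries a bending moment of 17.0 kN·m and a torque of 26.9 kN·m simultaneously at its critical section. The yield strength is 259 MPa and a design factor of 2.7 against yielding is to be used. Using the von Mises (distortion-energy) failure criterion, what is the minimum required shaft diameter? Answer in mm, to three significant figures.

σ_allow = σ_y/n = 259/2.7 = 95.93 MPa.
For a solid shaft σ_b = 32M/(πd³) and τ = 16T/(πd³), so the von Mises stress is σ' = (16/πd³)·√(4M²+3T²).
√(4M²+3T²) = √(4×(1.700×10^7)² + 3×(2.690×10^7)²) = 5.768×10^7 N·mm.
d³ = 16×5.768×10^7/(π×95.93) = 3.062×10^6 mm³.
d = 145.2 mm.

d = 145 mm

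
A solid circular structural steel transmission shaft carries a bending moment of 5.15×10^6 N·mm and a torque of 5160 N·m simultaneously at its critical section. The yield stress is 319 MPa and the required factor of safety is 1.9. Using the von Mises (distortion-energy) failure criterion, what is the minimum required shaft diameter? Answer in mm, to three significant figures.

d = 74.5 mm

σ_allow = σ_y/n = 319/1.9 = 167.9 MPa.
For a solid shaft σ_b = 32M/(πd³) and τ = 16T/(πd³), so the von Mises stress is σ' = (16/πd³)·√(4M²+3T²).
√(4M²+3T²) = √(4×(5.150×10^6)² + 3×(5.160×10^6)²) = 1.364×10^7 N·mm.
d³ = 16×1.364×10^7/(π×167.9) = 413700 mm³.
d = 74.51 mm.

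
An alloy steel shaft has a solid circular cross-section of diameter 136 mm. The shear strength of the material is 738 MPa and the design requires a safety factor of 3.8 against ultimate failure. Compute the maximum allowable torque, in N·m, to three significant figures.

τ_allow = 738/3.8 = 194.2 MPa.
For a solid shaft T_allow = τ_allow·πd³/16; πd³/16 = π×136³/16 = 493900 mm³.
T_allow = 194.2×493900 = 9.592×10^7 N·mm = 95920 N·m.

T_allow = 95900 N·m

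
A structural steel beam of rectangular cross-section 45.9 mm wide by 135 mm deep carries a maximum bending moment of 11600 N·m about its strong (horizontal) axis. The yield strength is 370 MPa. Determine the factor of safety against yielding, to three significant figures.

Section modulus S = bh²/6 = 45.9×135²/6 = 139400 mm³.
σ = M/S = 1.1600×10^7/139400 = 83.20 MPa.
n = 370/83.20 = 4.447.

n = 4.45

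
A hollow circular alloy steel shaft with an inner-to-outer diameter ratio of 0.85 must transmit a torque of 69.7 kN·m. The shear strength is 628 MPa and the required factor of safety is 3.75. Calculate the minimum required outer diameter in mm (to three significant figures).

d_o = 164 mm

τ_allow = 628/3.75 = 167.5 MPa.
For a hollow shaft τ = 16T/[πd_o³(1−k⁴)] with k = 0.85, so 1−k⁴ = 0.4780.
d_o³ = 16T/[π τ_allow (1−k⁴)] = 16×6.9700×10^7/(π×167.5×0.4780) = 4.435×10^6 mm³.
d_o = 164.3 mm.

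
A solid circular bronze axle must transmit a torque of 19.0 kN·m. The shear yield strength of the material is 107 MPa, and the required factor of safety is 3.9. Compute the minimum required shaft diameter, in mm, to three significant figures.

Allowable shear stress τ_allow = 107/3.9 = 27.44 MPa.
For a solid shaft τ = 16T/(πd³), so d³ = 16T/(π τ_allow) = 16×1.9000×10^7/(π×27.44) = 3.527×10^6 mm³.
d = (3.527×10^6)^(1/3) = 152.2 mm.

d = 152 mm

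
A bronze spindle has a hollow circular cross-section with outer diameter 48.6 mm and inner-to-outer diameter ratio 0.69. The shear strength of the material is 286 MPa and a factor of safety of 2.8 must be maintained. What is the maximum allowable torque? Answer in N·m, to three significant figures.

τ_allow = 286/2.8 = 102.1 MPa.
For a hollow shaft T_allow = τ_allow·πd_o³(1−k⁴)/16 with 1−k⁴ = 0.7733, so πd_o³(1−k⁴)/16 = 17430 mm³.
T_allow = 102.1×17430 = 1.780×10^6 N·mm = 1780 N·m.

T_allow = 1780 N·m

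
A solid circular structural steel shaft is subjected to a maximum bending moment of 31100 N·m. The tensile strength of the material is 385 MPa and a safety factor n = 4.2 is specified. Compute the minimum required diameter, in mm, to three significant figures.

σ_allow = 385/4.2 = 91.67 MPa.
For a solid circular section σ = 32M/(πd³), so d³ = 32M/(π σ_allow) = 32×3.1100×10^7/(π×91.67) = 3.456×10^6 mm³.
d = 151.2 mm.

d = 151 mm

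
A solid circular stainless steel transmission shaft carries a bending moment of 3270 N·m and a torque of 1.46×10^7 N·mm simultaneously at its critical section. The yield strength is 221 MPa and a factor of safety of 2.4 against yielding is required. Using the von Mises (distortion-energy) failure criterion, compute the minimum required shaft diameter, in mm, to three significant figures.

d = 113 mm

σ_allow = σ_y/n = 221/2.4 = 92.08 MPa.
For a solid shaft σ_b = 32M/(πd³) and τ = 16T/(πd³), so the von Mises stress is σ' = (16/πd³)·√(4M²+3T²).
√(4M²+3T²) = √(4×(3.270×10^6)² + 3×(1.460×10^7)²) = 2.612×10^7 N·mm.
d³ = 16×2.612×10^7/(π×92.08) = 1.445×10^6 mm³.
d = 113.0 mm.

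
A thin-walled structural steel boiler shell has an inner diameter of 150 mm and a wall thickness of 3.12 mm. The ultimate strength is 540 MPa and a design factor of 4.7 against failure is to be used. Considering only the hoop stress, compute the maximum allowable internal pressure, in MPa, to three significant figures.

p_allow = 4.78 MPa

σ_allow = 540/4.7 = 114.9 MPa.
σ_h = pD/(2t) → p_allow = 2σ_allow t/D = 2×114.9×3.12/150 = 4.780 MPa.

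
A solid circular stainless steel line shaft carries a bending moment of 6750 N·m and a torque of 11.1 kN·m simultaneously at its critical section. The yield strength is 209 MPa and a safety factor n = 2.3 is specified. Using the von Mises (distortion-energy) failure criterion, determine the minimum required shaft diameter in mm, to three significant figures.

d = 110 mm

σ_allow = σ_y/n = 209/2.3 = 90.87 MPa.
For a solid shaft σ_b = 32M/(πd³) and τ = 16T/(πd³), so the von Mises stress is σ' = (16/πd³)·√(4M²+3T²).
√(4M²+3T²) = √(4×(6.750×10^6)² + 3×(1.110×10^7)²) = 2.349×10^7 N·mm.
d³ = 16×2.349×10^7/(π×90.87) = 1.317×10^6 mm³.
d = 109.6 mm.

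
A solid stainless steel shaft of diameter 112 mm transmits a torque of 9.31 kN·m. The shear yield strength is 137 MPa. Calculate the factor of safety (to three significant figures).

n = 4.06

τ = 16T/(πd³) = 16×9310000/(π×112³) = 33.75 MPa.
n = τ_limit/τ = 137/33.75 = 4.059.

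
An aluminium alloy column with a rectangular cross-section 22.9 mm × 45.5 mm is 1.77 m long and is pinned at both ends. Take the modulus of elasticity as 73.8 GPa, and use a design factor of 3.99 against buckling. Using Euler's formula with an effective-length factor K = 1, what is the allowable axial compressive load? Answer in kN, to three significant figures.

P_allow = 2.65 kN

Buckling occurs about the weak axis: I_min = h·b³/12 = 45.5×22.9³/12 = 45530 mm⁴ (b = 22.9 mm is the smaller dimension).
Effective length L_e = KL = 1×1.77 m = 1770 mm.
Euler critical load P_cr = π²EI/L_e² = π²×73800×45530/1770² = 10590 N.
P_allow = P_cr/n = 10590/3.99 = 2653 N.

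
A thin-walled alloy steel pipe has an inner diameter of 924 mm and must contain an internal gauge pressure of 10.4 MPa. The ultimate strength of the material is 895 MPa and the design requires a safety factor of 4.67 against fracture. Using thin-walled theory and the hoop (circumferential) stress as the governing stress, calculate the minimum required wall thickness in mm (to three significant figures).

t = 25.1 mm

σ_allow = 895/4.67 = 191.6 MPa.
Hoop stress σ_h = pD/(2t), so t = pD/(2σ_allow) = 10.4×924/(2×191.6) = 25.07 mm.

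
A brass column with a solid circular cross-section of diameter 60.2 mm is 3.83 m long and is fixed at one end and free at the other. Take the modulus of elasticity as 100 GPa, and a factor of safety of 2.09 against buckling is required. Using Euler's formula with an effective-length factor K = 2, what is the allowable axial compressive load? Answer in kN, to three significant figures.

P_allow = 5.19 kN

I = πd⁴/64 = π×60.2⁴/64 = 644700 mm⁴.
Effective length L_e = KL = 2×3.83 m = 7660 mm.
Euler critical load P_cr = π²EI/L_e² = π²×100000×644700/7660² = 10840 N.
P_allow = P_cr/n = 10840/2.09 = 5189 N.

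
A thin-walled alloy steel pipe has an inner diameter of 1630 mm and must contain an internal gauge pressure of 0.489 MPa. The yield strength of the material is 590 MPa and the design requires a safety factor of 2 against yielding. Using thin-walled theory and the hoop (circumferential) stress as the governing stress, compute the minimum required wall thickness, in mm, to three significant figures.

t = 1.35 mm

σ_allow = 590/2 = 295.0 MPa.
Hoop stress σ_h = pD/(2t), so t = pD/(2σ_allow) = 0.489×1630/(2×295.0) = 1.351 mm.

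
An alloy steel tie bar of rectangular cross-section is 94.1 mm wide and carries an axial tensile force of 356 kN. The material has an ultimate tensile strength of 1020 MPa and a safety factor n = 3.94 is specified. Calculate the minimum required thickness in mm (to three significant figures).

t = 14.6 mm

σ_allow = 1020/3.94 = 258.9 MPa.
Required area A = F/σ_allow = 356000/258.9 = 1375 mm².
t = A/w = 1375/94.1 = 14.61 mm.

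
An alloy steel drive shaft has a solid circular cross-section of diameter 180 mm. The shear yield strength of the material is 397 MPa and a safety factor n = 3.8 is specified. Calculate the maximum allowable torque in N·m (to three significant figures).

τ_allow = 397/3.8 = 104.5 MPa.
For a solid shaft T_allow = τ_allow·πd³/16; πd³/16 = π×180³/16 = 1.145×10^6 mm³.
T_allow = 104.5×1.145×10^6 = 1.196×10^8 N·mm = 119600 N·m.

T_allow = 1.20×10^5 N·m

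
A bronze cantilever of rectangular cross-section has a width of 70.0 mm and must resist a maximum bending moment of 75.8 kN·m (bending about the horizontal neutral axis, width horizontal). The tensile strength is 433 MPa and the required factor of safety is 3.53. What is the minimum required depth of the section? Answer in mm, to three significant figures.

σ_allow = 433/3.53 = 122.7 MPa.
For a rectangular section σ = 6M/(bh²), so h² = 6M/(b σ_allow) = 6×7.5800×10^7/(70.0×122.7) = 52970 mm².
h = 230.1 mm.

h = 230 mm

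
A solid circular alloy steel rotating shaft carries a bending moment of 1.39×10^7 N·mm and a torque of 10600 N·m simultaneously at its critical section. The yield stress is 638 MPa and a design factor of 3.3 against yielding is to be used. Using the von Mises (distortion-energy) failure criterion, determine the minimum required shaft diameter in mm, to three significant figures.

d = 95.7 mm

σ_allow = σ_y/n = 638/3.3 = 193.3 MPa.
For a solid shaft σ_b = 32M/(πd³) and τ = 16T/(πd³), so the von Mises stress is σ' = (16/πd³)·√(4M²+3T²).
√(4M²+3T²) = √(4×(1.390×10^7)² + 3×(1.060×10^7)²) = 3.332×10^7 N·mm.
d³ = 16×3.332×10^7/(π×193.3) = 877600 mm³.
d = 95.74 mm.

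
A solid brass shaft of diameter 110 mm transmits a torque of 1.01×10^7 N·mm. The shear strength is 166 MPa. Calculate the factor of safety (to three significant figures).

τ = 16T/(πd³) = 16×1.0100×10^7/(π×110³) = 38.65 MPa.
n = τ_limit/τ = 166/38.65 = 4.295.

n = 4.30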